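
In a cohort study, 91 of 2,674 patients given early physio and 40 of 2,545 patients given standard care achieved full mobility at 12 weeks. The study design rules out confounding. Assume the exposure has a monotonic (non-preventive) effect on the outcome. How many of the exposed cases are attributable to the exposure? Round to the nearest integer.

p₁ = P(outcome | exposed) = 91/2674 = 0.034031
p₀ = P(outcome | unexposed) = 40/2545 = 0.015717
PN = (p₁ − p₀)/p₁ = (0.034031 − 0.015717) / 0.034031 ≈ 0.53816.
Attributable cases ≈ PN × (exposed cases) = 0.53816 × 91 ≈ 48.97.

about 49 cases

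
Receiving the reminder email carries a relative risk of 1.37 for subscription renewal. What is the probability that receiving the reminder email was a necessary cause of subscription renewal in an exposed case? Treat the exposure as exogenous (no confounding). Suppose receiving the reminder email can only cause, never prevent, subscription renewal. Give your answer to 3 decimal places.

Under exogeneity and monotonicity, PN = (RR − 1) / RR = 1 − 1/RR.
PN = (1.37 − 1) / 1.37 = 0.37 / 1.37 ≈ 0.2701

PN ≈ 0.270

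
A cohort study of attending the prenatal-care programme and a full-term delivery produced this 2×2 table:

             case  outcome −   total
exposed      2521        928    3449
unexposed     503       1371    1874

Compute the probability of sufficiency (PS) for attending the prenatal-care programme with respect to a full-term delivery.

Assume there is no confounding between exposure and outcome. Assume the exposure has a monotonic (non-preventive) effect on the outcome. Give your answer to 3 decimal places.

PS ≈ 0.632

p₁ = P(outcome | exposed) = 2521/3449 = 0.73094
p₀ = P(outcome | unexposed) = 503/1874 = 0.26841
Under exogeneity and monotonicity, PS = (p₁ − p₀)/(1 − p₀).
PS = (0.73094 − 0.26841) / 0.73159 ≈ 0.6322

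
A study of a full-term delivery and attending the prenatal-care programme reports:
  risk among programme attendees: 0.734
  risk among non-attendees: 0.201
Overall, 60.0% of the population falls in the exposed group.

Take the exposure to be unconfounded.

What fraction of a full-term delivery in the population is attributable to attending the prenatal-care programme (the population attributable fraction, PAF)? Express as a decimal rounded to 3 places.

Let p₁ = 0.734, p₀ = 0.201.
Overall risk P(Y=1) = π·p₁ + (1−π)·p₀ = 0.6×0.734 + 0.4×0.201 = 0.5208.
Under exogeneity, PAF = [P(Y=1) − p₀] / P(Y=1).
PAF = (0.5208 − 0.201) / 0.5208 ≈ 0.6141

PAF ≈ 0.614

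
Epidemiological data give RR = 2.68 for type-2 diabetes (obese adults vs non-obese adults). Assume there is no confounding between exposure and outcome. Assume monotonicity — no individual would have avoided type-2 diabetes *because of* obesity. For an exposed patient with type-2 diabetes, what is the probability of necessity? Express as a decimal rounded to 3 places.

PN ≈ 0.627

Under exogeneity and monotonicity, PN = (RR − 1) / RR = 1 − 1/RR.
PN = (2.68 − 1) / 2.68 = 1.68 / 2.68 ≈ 0.6269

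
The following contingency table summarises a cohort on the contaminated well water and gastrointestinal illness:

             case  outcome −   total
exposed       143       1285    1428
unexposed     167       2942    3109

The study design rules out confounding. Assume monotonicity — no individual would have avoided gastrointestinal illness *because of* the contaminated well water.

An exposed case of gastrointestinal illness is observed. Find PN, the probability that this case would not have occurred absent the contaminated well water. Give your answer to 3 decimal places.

PN ≈ 0.464

p₁ = P(outcome | exposed) = 143/1428 = 0.10014
p₀ = P(outcome | unexposed) = 167/3109 = 0.053715
Under exogeneity and monotonicity, PN = (p₁ − p₀) / p₁.
PN = (0.10014 − 0.053715) / 0.10014 = 0.046425 / 0.10014 ≈ 0.4636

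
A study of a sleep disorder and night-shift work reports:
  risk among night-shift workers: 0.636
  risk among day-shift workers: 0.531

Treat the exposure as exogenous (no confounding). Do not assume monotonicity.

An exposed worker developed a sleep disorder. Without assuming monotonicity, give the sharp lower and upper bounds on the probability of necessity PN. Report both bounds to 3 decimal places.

Let p₁ = 0.636, p₀ = 0.531.
Under exogeneity alone the bounds on PN are max{0,(p₁−p₀)/p₁} ≤ PN ≤ min{1,(1−p₀)/p₁}.
  lower = (p₁ − p₀)/p₁ = 0.105 / 0.636 ≈ 0.1651
  upper = min{1, (1 − p₀)/p₁} = 0.469 / 0.636 ≈ 0.7374

0.165 ≤ PN ≤ 0.737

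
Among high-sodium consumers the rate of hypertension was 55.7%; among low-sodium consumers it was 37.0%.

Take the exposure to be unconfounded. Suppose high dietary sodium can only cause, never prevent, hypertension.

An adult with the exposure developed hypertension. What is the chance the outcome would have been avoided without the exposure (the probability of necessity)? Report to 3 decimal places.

PN ≈ 0.336

p₁ = 0.557, p₀ = 0.37.
Under exogeneity and monotonicity, PN = (p₁ − p₀) / p₁.
PN = (0.557 − 0.37) / 0.557 = 0.187 / 0.557 ≈ 0.3357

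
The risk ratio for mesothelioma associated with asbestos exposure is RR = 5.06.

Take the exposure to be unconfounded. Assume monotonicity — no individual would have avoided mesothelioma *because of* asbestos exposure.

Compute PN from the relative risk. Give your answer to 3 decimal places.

Under exogeneity and monotonicity, PN = (RR − 1) / RR = 1 − 1/RR.
PN = (5.06 − 1) / 5.06 = 4.06 / 5.06 ≈ 0.8024

PN ≈ 0.802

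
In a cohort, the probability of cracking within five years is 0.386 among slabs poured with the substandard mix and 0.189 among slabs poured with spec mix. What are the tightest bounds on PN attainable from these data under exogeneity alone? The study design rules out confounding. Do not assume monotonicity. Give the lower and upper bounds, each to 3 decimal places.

0.510 ≤ PN ≤ 1.000

Let p₁ = 0.386, p₀ = 0.189.
Under exogeneity alone the bounds on PN are max{0,(p₁−p₀)/p₁} ≤ PN ≤ min{1,(1−p₀)/p₁}.
  lower = (p₁ − p₀)/p₁ = 0.197 / 0.386 ≈ 0.5104
  upper = min{1, (1 − p₀)/p₁} = 0.811 / 0.386 ≈ 2.1010 → capped at 1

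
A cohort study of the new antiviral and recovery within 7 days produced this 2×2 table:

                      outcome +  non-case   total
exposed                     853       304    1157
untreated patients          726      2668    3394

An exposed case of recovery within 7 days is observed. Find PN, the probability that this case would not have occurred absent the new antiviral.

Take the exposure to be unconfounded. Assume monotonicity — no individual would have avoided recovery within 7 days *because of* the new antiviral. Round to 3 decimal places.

p₁ = P(outcome | exposed) = 853/1157 = 0.73725
p₀ = P(outcome | unexposed) = 726/3394 = 0.21391
Under exogeneity and monotonicity, PN = (p₁ − p₀) / p₁.
PN = (0.73725 − 0.21391) / 0.73725 = 0.52334 / 0.73725 ≈ 0.7099

PN ≈ 0.710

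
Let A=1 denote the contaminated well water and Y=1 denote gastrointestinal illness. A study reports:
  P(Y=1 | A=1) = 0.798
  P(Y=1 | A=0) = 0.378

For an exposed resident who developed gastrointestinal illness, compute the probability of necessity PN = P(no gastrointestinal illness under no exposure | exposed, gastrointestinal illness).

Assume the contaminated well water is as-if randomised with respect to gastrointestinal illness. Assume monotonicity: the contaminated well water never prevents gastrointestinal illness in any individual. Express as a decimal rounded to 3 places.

Let p₁ = 0.798, p₀ = 0.378.
Under exogeneity and monotonicity, PN = (p₁ − p₀) / p₁.
PN = (0.798 − 0.378) / 0.798 = 0.42 / 0.798 ≈ 0.5263

PN ≈ 0.526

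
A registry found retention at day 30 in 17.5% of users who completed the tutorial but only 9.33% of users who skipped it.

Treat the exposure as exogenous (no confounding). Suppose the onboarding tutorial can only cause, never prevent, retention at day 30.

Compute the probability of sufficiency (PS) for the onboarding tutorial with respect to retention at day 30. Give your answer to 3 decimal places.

PS ≈ 0.090

p₁ = 0.175, p₀ = 0.0933.
Under exogeneity and monotonicity, PS = (p₁ − p₀) / (1 − p₀).
PS = (0.175 − 0.0933) / (1 − 0.0933) = 0.0817 / 0.9067 ≈ 0.0901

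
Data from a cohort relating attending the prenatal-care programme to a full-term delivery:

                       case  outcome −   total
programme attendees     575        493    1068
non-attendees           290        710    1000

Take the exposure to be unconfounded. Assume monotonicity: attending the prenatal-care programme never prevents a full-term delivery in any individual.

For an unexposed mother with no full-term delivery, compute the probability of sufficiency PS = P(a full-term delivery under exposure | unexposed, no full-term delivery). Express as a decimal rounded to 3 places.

p₁ = P(outcome | exposed) = 575/1068 = 0.53839
p₀ = P(outcome | unexposed) = 290/1000 = 0.29
Under exogeneity and monotonicity, PS = (p₁ − p₀) / (1 − p₀).
PS = (0.53839 − 0.29) / (1 − 0.29) = 0.24839 / 0.71 ≈ 0.3498

PS ≈ 0.350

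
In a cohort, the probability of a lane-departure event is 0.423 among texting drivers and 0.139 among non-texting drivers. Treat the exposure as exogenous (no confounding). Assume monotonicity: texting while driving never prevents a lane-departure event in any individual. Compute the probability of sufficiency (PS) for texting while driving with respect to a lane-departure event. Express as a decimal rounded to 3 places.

PS ≈ 0.330

Let p₁ = 0.423, p₀ = 0.139.
Under exogeneity and monotonicity, PS = (p₁ − p₀) / (1 − p₀).
PS = (0.423 − 0.139) / (1 − 0.139) = 0.284 / 0.861 ≈ 0.3298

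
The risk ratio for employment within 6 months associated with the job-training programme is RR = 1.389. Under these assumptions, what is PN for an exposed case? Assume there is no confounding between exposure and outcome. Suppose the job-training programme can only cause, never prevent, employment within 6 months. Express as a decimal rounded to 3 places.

PN ≈ 0.280

Under exogeneity and monotonicity, PN = (RR − 1) / RR = 1 − 1/RR.
PN = (1.389 − 1) / 1.389 = 0.389 / 1.389 ≈ 0.2801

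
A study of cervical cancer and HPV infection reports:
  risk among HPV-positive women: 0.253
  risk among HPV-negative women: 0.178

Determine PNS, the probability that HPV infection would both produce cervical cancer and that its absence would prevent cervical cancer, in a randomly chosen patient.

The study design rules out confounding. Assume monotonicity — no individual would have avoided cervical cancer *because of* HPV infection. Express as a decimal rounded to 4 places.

PNS ≈ 0.0750

Let p₁ = 0.253, p₀ = 0.178.
Under exogeneity and monotonicity, PNS = p₁ − p₀.
PNS = 0.253 − 0.178 = 0.075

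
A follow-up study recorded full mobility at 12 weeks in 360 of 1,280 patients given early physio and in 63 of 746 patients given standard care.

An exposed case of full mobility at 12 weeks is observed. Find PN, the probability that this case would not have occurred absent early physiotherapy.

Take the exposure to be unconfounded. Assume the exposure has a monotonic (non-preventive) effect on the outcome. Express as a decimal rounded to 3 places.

PN ≈ 0.700

p₁ = P(outcome | exposed) = 360/1280 = 0.28125
p₀ = P(outcome | unexposed) = 63/746 = 0.08445
Under exogeneity and monotonicity, PN = (p₁ − p₀) / p₁.
PN = (0.28125 − 0.08445) / 0.28125 = 0.1968 / 0.28125 ≈ 0.6997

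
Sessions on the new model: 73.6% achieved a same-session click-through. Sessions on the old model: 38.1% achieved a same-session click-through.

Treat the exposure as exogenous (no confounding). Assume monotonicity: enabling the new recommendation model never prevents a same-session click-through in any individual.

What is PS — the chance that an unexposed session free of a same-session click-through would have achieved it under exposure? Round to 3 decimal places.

p₁ = 0.736, p₀ = 0.381.
Under exogeneity and monotonicity, PS = (p₁ − p₀) / (1 − p₀).
PS = (0.736 − 0.381) / (1 − 0.381) = 0.355 / 0.619 ≈ 0.5735

PS ≈ 0.574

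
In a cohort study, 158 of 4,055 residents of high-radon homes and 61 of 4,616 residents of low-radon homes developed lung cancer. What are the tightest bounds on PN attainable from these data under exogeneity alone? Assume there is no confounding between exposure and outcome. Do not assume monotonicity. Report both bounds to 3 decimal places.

p₁ = P(outcome | exposed) = 158/4055 = 0.038964
p₀ = P(outcome | unexposed) = 61/4616 = 0.013215
Under exogeneity alone the bounds on PN are max{0,(p₁−p₀)/p₁} ≤ PN ≤ min{1,(1−p₀)/p₁}.
  lower = (p₁ − p₀)/p₁ = 0.025749 / 0.038964 ≈ 0.6608
  upper = min{1, (1 − p₀)/p₁} = 0.98679 / 0.038964 ≈ 25.3254 → capped at 1

0.661 ≤ PN ≤ 1.000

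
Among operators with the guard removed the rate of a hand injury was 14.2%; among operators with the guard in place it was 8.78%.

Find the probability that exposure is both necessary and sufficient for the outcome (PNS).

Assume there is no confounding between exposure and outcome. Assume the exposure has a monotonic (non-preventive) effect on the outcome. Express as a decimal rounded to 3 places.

PNS ≈ 0.054

p₁ = 0.142, p₀ = 0.0878.
Under exogeneity and monotonicity, PNS = p₁ − p₀.
PNS = 0.142 − 0.0878 = 0.0542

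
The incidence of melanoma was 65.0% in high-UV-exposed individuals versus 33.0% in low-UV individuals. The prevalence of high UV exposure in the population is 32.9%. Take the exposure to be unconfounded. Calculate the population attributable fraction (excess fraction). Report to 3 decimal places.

PAF ≈ 0.242

p₁ = 0.65, p₀ = 0.33.
Overall risk P(Y=1) = π·p₁ + (1−π)·p₀ = 0.329×0.65 + 0.671×0.33 = 0.43528.
Under exogeneity, PAF = [P(Y=1) − p₀] / P(Y=1).
PAF = (0.43528 − 0.33) / 0.43528 ≈ 0.2419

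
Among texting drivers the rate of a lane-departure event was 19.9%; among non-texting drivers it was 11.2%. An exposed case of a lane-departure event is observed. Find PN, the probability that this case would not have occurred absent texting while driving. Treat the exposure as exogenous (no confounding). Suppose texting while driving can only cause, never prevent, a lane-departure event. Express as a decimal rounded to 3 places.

PN ≈ 0.437

p₁ = 0.199, p₀ = 0.112.
Under exogeneity and monotonicity, PN = (p₁ − p₀) / p₁.
PN = (0.199 − 0.112) / 0.199 = 0.087 / 0.199 ≈ 0.4372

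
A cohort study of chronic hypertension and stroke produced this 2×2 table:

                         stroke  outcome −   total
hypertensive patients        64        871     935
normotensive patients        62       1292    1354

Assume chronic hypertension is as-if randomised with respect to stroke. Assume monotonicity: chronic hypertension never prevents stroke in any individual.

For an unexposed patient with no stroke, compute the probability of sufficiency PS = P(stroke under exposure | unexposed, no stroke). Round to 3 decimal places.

p₁ = P(outcome | exposed) = 64/935 = 0.068449
p₀ = P(outcome | unexposed) = 62/1354 = 0.04579
Under exogeneity and monotonicity, PS = (p₁ − p₀) / (1 − p₀).
PS = (0.068449 − 0.04579) / (1 − 0.04579) = 0.022659 / 0.95421 ≈ 0.0237

PS ≈ 0.024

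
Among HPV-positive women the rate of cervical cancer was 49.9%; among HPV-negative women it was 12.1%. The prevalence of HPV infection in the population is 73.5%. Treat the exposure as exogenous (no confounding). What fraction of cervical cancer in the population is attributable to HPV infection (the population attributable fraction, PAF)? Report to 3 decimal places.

p₁ = 0.499, p₀ = 0.121.
Overall risk P(Y=1) = π·p₁ + (1−π)·p₀ = 0.735×0.499 + 0.265×0.121 = 0.39883.
Under exogeneity, PAF = [P(Y=1) − p₀] / P(Y=1).
PAF = (0.39883 − 0.121) / 0.39883 ≈ 0.6966

PAF ≈ 0.697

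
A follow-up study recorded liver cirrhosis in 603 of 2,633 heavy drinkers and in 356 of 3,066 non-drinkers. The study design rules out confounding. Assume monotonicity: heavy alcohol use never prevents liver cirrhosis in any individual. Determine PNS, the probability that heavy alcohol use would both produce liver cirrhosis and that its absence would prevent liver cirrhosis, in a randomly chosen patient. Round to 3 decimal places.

p₁ = P(outcome | exposed) = 603/2633 = 0.22902
p₀ = P(outcome | unexposed) = 356/3066 = 0.11611
Under exogeneity and monotonicity, PNS = p₁ − p₀.
PNS = 0.22902 − 0.11611 = 0.1129

PNS ≈ 0.113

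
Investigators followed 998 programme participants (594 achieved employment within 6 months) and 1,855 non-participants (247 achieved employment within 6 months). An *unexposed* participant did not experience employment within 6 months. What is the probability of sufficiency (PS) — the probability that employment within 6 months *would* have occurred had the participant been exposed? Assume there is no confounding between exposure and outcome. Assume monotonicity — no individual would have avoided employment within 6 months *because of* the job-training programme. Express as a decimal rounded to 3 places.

PS ≈ 0.533

p₁ = P(outcome | exposed) = 594/998 = 0.59519
p₀ = P(outcome | unexposed) = 247/1855 = 0.13315
Under exogeneity and monotonicity, PS = (p₁ − p₀) / (1 − p₀).
PS = (0.59519 − 0.13315) / (1 − 0.13315) = 0.46204 / 0.86685 ≈ 0.5330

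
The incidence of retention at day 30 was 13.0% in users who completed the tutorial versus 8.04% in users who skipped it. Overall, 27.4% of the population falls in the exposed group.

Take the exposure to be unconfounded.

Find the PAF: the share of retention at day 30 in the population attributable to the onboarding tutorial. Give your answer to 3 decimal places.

PAF ≈ 0.145

p₁ = 0.13, p₀ = 0.0804.
Overall risk P(Y=1) = π·p₁ + (1−π)·p₀ = 0.274×0.13 + 0.726×0.0804 = 0.09399.
Under exogeneity, PAF = [P(Y=1) − p₀] / P(Y=1).
PAF = (0.09399 − 0.0804) / 0.09399 ≈ 0.1446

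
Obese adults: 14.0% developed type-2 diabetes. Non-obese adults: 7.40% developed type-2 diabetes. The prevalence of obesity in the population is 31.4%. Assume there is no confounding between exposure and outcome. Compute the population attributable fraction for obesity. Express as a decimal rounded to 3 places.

PAF ≈ 0.219

p₁ = 0.14, p₀ = 0.074.
Overall risk P(Y=1) = π·p₁ + (1−π)·p₀ = 0.314×0.14 + 0.686×0.074 = 0.094724.
Under exogeneity, PAF = [P(Y=1) − p₀] / P(Y=1).
PAF = (0.094724 − 0.074) / 0.094724 ≈ 0.2188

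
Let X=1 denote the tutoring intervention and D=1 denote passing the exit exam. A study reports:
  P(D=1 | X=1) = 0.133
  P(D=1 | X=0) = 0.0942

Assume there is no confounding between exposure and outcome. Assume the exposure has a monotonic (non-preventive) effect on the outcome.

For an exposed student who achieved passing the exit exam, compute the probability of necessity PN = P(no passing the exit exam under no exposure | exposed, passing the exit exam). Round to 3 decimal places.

PN ≈ 0.292

Let p₁ = 0.133, p₀ = 0.0942.
Under exogeneity and monotonicity, PN = (p₁ − p₀) / p₁.
PN = (0.133 − 0.0942) / 0.133 = 0.0388 / 0.133 ≈ 0.2917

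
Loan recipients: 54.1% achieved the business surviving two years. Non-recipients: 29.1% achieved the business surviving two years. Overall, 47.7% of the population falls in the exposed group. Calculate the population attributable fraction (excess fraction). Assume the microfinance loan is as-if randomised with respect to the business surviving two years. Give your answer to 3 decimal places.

p₁ = 0.541, p₀ = 0.291.
Overall risk P(Y=1) = π·p₁ + (1−π)·p₀ = 0.477×0.541 + 0.523×0.291 = 0.41025.
Under exogeneity, PAF = [P(Y=1) − p₀] / P(Y=1).
PAF = (0.41025 − 0.291) / 0.41025 ≈ 0.2907

PAF ≈ 0.291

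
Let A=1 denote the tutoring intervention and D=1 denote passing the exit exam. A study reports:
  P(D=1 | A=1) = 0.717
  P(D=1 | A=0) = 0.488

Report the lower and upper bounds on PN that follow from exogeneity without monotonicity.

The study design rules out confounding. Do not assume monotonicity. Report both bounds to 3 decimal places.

0.319 ≤ PN ≤ 0.714

Let p₁ = 0.717, p₀ = 0.488.
Under exogeneity alone the bounds on PN are max{0,(p₁−p₀)/p₁} ≤ PN ≤ min{1,(1−p₀)/p₁}.
  lower = (p₁ − p₀)/p₁ = 0.229 / 0.717 ≈ 0.3194
  upper = min{1, (1 − p₀)/p₁} = 0.512 / 0.717 ≈ 0.7141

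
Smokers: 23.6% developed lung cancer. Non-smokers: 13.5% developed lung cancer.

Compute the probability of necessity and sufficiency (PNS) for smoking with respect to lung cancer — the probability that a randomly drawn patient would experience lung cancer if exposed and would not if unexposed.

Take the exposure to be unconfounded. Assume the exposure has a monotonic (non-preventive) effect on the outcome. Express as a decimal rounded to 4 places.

PNS ≈ 0.1010

p₁ = 0.236, p₀ = 0.135.
Under exogeneity and monotonicity, PNS = p₁ − p₀.
PNS = 0.236 − 0.135 = 0.101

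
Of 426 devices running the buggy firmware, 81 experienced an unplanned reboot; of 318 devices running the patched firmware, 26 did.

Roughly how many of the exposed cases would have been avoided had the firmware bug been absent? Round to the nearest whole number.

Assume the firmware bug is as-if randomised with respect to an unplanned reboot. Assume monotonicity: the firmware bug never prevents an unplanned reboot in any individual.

about 46 cases

p₁ = P(outcome | exposed) = 81/426 = 0.19014
p₀ = P(outcome | unexposed) = 26/318 = 0.081761
PN = (p₁ − p₀)/p₁ = (0.19014 − 0.081761) / 0.19014 ≈ 0.57000.
Attributable cases ≈ PN × (exposed cases) = 0.57000 × 81 ≈ 46.17.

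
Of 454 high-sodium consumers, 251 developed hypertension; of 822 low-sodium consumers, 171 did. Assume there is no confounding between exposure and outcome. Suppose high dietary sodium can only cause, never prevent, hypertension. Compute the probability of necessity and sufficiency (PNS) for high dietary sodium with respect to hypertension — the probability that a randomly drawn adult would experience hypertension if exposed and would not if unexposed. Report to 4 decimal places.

PNS ≈ 0.3448

p₁ = P(outcome | exposed) = 251/454 = 0.55286
p₀ = P(outcome | unexposed) = 171/822 = 0.20803
Under exogeneity and monotonicity, PNS = p₁ − p₀.
PNS = 0.55286 − 0.20803 = 0.34483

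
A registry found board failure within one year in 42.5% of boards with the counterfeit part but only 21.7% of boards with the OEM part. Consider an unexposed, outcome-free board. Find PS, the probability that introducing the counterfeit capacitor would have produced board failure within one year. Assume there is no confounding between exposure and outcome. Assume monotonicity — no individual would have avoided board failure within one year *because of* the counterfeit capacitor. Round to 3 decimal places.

p₁ = 0.425, p₀ = 0.217.
Under exogeneity and monotonicity, PS = (p₁ − p₀) / (1 − p₀).
PS = (0.425 − 0.217) / (1 − 0.217) = 0.208 / 0.783 ≈ 0.2656

PS ≈ 0.266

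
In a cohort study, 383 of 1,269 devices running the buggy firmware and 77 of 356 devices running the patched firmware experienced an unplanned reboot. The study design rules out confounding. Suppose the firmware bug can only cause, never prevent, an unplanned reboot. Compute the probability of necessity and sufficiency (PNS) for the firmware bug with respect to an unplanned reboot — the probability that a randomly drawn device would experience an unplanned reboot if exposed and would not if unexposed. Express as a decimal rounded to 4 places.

PNS ≈ 0.0855

p₁ = P(outcome | exposed) = 383/1269 = 0.30181
p₀ = P(outcome | unexposed) = 77/356 = 0.21629
Under exogeneity and monotonicity, PNS = p₁ − p₀.
PNS = 0.30181 − 0.21629 = 0.08552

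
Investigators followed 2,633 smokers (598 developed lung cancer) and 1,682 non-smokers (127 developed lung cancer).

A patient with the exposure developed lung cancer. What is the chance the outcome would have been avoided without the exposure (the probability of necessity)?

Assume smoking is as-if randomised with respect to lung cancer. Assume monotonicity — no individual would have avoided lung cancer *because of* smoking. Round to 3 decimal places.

PN ≈ 0.668

p₁ = P(outcome | exposed) = 598/2633 = 0.22712
p₀ = P(outcome | unexposed) = 127/1682 = 0.075505
Under exogeneity and monotonicity, PN = (p₁ − p₀) / p₁.
PN = (0.22712 − 0.075505) / 0.22712 = 0.15161 / 0.22712 ≈ 0.6675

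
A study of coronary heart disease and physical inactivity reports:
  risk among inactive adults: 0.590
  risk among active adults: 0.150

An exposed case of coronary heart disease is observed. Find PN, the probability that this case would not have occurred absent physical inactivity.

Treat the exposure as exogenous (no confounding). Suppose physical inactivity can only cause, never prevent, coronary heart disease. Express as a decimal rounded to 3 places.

PN ≈ 0.746

Let p₁ = 0.59, p₀ = 0.15.
Under exogeneity and monotonicity, PN = (p₁ − p₀) / p₁.
PN = (0.59 − 0.15) / 0.59 = 0.44 / 0.59 ≈ 0.7458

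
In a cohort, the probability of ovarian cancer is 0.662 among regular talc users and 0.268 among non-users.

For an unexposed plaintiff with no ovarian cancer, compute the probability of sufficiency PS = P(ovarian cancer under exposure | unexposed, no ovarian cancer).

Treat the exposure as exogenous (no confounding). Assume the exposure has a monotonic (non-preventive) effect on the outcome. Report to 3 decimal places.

PS ≈ 0.538

Let p₁ = 0.662, p₀ = 0.268.
Under exogeneity and monotonicity, PS = (p₁ − p₀) / (1 − p₀).
PS = (0.662 − 0.268) / (1 − 0.268) = 0.394 / 0.732 ≈ 0.5383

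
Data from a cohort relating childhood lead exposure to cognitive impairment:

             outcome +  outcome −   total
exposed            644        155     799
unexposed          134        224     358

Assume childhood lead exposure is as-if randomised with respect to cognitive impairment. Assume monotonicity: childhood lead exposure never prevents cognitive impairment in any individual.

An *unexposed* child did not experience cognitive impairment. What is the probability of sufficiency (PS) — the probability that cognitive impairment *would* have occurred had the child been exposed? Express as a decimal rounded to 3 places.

PS ≈ 0.690

p₁ = P(outcome | exposed) = 644/799 = 0.80601
p₀ = P(outcome | unexposed) = 134/358 = 0.3743
Under exogeneity and monotonicity, PS = (p₁ − p₀) / (1 − p₀).
PS = (0.80601 − 0.3743) / (1 − 0.3743) = 0.43171 / 0.6257 ≈ 0.6900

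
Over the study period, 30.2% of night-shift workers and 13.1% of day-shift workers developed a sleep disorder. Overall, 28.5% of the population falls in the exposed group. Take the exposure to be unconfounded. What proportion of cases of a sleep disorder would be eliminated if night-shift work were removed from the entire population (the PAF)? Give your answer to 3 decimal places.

p₁ = 0.302, p₀ = 0.131.
Overall risk P(Y=1) = π·p₁ + (1−π)·p₀ = 0.285×0.302 + 0.715×0.131 = 0.17974.
Under exogeneity, PAF = [P(Y=1) − p₀] / P(Y=1).
PAF = (0.17974 − 0.131) / 0.17974 ≈ 0.2711

PAF ≈ 0.271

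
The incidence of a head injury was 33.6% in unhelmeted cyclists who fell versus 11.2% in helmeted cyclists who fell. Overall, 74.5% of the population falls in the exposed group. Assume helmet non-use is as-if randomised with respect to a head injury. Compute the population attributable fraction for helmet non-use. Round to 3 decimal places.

p₁ = 0.336, p₀ = 0.112.
Overall risk P(Y=1) = π·p₁ + (1−π)·p₀ = 0.745×0.336 + 0.255×0.112 = 0.27888.
Under exogeneity, PAF = [P(Y=1) − p₀] / P(Y=1).
PAF = (0.27888 − 0.112) / 0.27888 ≈ 0.5984

PAF ≈ 0.598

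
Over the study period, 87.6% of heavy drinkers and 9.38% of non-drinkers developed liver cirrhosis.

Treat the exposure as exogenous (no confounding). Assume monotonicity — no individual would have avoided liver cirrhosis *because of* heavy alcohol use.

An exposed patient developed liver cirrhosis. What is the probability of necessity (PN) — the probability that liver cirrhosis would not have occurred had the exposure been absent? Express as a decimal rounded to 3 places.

PN ≈ 0.893

p₁ = 0.876, p₀ = 0.0938.
Under exogeneity and monotonicity, PN = (p₁ − p₀) / p₁.
PN = (0.876 − 0.0938) / 0.876 = 0.7822 / 0.876 ≈ 0.8929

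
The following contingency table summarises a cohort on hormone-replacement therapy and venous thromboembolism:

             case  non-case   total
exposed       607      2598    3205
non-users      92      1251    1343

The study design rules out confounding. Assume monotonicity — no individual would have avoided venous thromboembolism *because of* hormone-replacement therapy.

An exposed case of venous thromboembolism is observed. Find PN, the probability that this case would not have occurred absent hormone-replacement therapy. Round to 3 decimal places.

PN ≈ 0.638

p₁ = P(outcome | exposed) = 607/3205 = 0.18939
p₀ = P(outcome | unexposed) = 92/1343 = 0.068503
Under exogeneity and monotonicity, PN = (p₁ − p₀) / p₁.
PN = (0.18939 − 0.068503) / 0.18939 = 0.12089 / 0.18939 ≈ 0.6383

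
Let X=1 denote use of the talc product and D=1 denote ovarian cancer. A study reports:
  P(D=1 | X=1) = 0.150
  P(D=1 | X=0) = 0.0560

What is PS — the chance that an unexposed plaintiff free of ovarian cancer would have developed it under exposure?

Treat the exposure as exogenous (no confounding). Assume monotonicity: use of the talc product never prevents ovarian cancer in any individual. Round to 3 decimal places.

Let p₁ = 0.15, p₀ = 0.056.
Under exogeneity and monotonicity, PS = (p₁ − p₀) / (1 − p₀).
PS = (0.15 − 0.056) / (1 − 0.056) = 0.094 / 0.944 ≈ 0.0996

PS ≈ 0.100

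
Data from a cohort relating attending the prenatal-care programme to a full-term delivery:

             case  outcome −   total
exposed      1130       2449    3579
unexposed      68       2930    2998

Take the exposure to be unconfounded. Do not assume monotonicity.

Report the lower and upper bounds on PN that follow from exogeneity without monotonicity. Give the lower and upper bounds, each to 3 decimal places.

p₁ = P(outcome | exposed) = 1130/3579 = 0.31573
p₀ = P(outcome | unexposed) = 68/2998 = 0.022682
Under exogeneity alone the bounds on PN are max{0,(p₁−p₀)/p₁} ≤ PN ≤ min{1,(1−p₀)/p₁}.
  lower = (p₁ − p₀)/p₁ = 0.29305 / 0.31573 ≈ 0.9282
  upper = min{1, (1 − p₀)/p₁} = 0.97732 / 0.31573 ≈ 3.0954 → capped at 1

0.928 ≤ PN ≤ 1.000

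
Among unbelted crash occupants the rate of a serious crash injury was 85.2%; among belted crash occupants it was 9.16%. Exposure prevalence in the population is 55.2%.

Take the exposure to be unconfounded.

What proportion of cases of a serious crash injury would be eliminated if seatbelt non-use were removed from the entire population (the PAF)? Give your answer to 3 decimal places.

p₁ = 0.852, p₀ = 0.0916.
Overall risk P(Y=1) = π·p₁ + (1−π)·p₀ = 0.552×0.852 + 0.448×0.0916 = 0.51134.
Under exogeneity, PAF = [P(Y=1) − p₀] / P(Y=1).
PAF = (0.51134 − 0.0916) / 0.51134 ≈ 0.8209

PAF ≈ 0.821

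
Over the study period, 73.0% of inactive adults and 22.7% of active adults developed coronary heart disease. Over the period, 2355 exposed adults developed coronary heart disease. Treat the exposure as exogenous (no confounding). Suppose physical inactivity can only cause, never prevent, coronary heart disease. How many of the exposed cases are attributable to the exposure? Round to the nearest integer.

about 1623 cases

p₁ = 0.73, p₀ = 0.227.
PN = (p₁ − p₀)/p₁ = (0.73 − 0.227) / 0.73 ≈ 0.68904.
Attributable cases ≈ PN × (exposed cases) = 0.68904 × 2355 ≈ 1622.69.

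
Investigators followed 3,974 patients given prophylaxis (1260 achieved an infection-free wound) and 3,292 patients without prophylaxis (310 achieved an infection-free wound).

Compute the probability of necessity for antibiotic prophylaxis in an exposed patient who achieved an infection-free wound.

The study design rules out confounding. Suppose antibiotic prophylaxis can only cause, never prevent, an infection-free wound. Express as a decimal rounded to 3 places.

p₁ = P(outcome | exposed) = 1260/3974 = 0.31706
p₀ = P(outcome | unexposed) = 310/3292 = 0.094168
Under exogeneity and monotonicity, PN = (p₁ − p₀) / p₁.
PN = (0.31706 − 0.094168) / 0.31706 = 0.22289 / 0.31706 ≈ 0.7030

PN ≈ 0.703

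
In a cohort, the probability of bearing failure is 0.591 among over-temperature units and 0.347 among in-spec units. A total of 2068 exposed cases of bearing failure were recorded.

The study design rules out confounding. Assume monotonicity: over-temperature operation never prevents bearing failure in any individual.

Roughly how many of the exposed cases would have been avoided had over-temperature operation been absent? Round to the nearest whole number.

about 854 cases

Let p₁ = 0.591, p₀ = 0.347.
PN = (p₁ − p₀)/p₁ = (0.591 − 0.347) / 0.591 ≈ 0.41286.
Attributable cases ≈ PN × (exposed cases) = 0.41286 × 2068 ≈ 853.79.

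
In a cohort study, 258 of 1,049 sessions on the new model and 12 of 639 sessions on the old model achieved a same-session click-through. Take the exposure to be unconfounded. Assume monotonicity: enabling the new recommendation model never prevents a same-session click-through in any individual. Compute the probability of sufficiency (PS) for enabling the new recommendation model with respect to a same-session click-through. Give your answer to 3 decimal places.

PS ≈ 0.232

p₁ = P(outcome | exposed) = 258/1049 = 0.24595
p₀ = P(outcome | unexposed) = 12/639 = 0.018779
Under exogeneity and monotonicity, PS = (p₁ − p₀) / (1 − p₀).
PS = (0.24595 − 0.018779) / (1 − 0.018779) = 0.22717 / 0.98122 ≈ 0.2315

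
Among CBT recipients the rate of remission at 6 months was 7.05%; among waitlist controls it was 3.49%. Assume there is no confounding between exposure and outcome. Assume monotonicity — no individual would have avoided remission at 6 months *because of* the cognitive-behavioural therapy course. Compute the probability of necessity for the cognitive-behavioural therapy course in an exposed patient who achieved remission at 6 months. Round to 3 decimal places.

PN ≈ 0.505

p₁ = 0.0705, p₀ = 0.0349.
Under exogeneity and monotonicity, PN = (p₁ − p₀) / p₁.
PN = (0.0705 − 0.0349) / 0.0705 = 0.0356 / 0.0705 ≈ 0.5050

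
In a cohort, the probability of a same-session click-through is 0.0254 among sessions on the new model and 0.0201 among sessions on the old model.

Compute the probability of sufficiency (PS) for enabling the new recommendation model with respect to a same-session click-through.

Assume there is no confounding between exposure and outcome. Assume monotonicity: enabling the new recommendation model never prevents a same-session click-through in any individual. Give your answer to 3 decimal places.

Let p₁ = 0.0254, p₀ = 0.0201.
Under exogeneity and monotonicity, PS = (p₁ − p₀) / (1 − p₀).
PS = (0.0254 − 0.0201) / (1 − 0.0201) = 0.0053 / 0.9799 ≈ 0.0054

PS ≈ 0.005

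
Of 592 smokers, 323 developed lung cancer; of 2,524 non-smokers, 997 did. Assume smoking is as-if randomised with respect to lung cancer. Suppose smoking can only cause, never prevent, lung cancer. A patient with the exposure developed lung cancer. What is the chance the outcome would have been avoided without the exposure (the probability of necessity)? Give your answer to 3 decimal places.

p₁ = P(outcome | exposed) = 323/592 = 0.54561
p₀ = P(outcome | unexposed) = 997/2524 = 0.39501
Under exogeneity and monotonicity, PN = (p₁ − p₀) / p₁.
PN = (0.54561 − 0.39501) / 0.54561 = 0.1506 / 0.54561 ≈ 0.2760

PN ≈ 0.276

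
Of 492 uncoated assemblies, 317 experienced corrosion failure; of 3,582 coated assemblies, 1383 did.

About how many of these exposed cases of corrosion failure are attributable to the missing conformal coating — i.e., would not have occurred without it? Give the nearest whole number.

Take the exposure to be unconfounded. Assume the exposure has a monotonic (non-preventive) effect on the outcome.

about 127 cases

p₁ = P(outcome | exposed) = 317/492 = 0.64431
p₀ = P(outcome | unexposed) = 1383/3582 = 0.3861
PN = (p₁ − p₀)/p₁ = (0.64431 − 0.3861) / 0.64431 ≈ 0.40076.
Attributable cases ≈ PN × (exposed cases) = 0.40076 × 317 ≈ 127.04.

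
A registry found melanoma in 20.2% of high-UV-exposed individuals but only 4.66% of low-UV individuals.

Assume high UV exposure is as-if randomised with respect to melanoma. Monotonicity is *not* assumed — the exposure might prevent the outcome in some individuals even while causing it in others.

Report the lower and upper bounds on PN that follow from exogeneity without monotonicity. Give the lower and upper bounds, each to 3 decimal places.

0.769 ≤ PN ≤ 1.000

p₁ = 0.202, p₀ = 0.0466.
Under exogeneity alone the bounds on PN are max{0,(p₁−p₀)/p₁} ≤ PN ≤ min{1,(1−p₀)/p₁}.
  lower = (p₁ − p₀)/p₁ = 0.1554 / 0.202 ≈ 0.7693
  upper = min{1, (1 − p₀)/p₁} = 0.9534 / 0.202 ≈ 4.7198 → capped at 1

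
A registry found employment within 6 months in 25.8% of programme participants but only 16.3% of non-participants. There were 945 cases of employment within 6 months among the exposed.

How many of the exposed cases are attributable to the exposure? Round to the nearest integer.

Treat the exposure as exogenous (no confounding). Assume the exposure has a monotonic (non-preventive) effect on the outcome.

about 348 cases

p₁ = 0.258, p₀ = 0.163.
PN = (p₁ − p₀)/p₁ = (0.258 − 0.163) / 0.258 ≈ 0.36822.
Attributable cases ≈ PN × (exposed cases) = 0.36822 × 945 ≈ 347.97.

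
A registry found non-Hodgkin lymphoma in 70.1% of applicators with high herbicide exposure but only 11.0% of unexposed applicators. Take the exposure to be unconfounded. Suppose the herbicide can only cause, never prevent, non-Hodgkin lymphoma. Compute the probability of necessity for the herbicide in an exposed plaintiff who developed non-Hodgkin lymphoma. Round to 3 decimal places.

PN ≈ 0.843

p₁ = 0.701, p₀ = 0.11.
Under exogeneity and monotonicity, PN = (p₁ − p₀) / p₁.
PN = (0.701 − 0.11) / 0.701 = 0.591 / 0.701 ≈ 0.8431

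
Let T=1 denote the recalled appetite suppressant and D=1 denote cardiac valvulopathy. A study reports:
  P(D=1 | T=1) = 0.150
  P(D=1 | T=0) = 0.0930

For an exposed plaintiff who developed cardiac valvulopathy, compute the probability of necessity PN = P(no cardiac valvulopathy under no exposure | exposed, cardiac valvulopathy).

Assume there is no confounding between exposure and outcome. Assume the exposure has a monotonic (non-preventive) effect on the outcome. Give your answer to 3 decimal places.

Let p₁ = 0.15, p₀ = 0.093.
Under exogeneity and monotonicity, PN = (p₁ − p₀) / p₁.
PN = (0.15 − 0.093) / 0.15 = 0.057 / 0.15 ≈ 0.3800

PN ≈ 0.380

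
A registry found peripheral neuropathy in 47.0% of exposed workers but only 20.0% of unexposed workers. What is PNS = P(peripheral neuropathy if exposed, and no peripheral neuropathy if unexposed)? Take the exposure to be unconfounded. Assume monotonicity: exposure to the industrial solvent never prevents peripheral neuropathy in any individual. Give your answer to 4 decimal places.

p₁ = 0.47, p₀ = 0.2.
Under exogeneity and monotonicity, PNS = p₁ − p₀.
PNS = 0.47 − 0.2 = 0.27

PNS ≈ 0.2700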